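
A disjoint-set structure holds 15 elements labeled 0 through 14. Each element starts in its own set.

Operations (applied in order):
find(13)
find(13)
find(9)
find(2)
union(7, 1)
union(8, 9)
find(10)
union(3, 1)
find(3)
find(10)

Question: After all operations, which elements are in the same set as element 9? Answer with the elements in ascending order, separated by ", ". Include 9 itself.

Answer: 8, 9

Derivation:
Step 1: find(13) -> no change; set of 13 is {13}
Step 2: find(13) -> no change; set of 13 is {13}
Step 3: find(9) -> no change; set of 9 is {9}
Step 4: find(2) -> no change; set of 2 is {2}
Step 5: union(7, 1) -> merged; set of 7 now {1, 7}
Step 6: union(8, 9) -> merged; set of 8 now {8, 9}
Step 7: find(10) -> no change; set of 10 is {10}
Step 8: union(3, 1) -> merged; set of 3 now {1, 3, 7}
Step 9: find(3) -> no change; set of 3 is {1, 3, 7}
Step 10: find(10) -> no change; set of 10 is {10}
Component of 9: {8, 9}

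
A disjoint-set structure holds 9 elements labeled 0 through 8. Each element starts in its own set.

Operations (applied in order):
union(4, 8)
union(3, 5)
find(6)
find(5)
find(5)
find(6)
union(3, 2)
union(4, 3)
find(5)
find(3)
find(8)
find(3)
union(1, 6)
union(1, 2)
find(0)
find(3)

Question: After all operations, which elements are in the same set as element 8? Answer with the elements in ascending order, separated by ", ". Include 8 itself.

Answer: 1, 2, 3, 4, 5, 6, 8

Derivation:
Step 1: union(4, 8) -> merged; set of 4 now {4, 8}
Step 2: union(3, 5) -> merged; set of 3 now {3, 5}
Step 3: find(6) -> no change; set of 6 is {6}
Step 4: find(5) -> no change; set of 5 is {3, 5}
Step 5: find(5) -> no change; set of 5 is {3, 5}
Step 6: find(6) -> no change; set of 6 is {6}
Step 7: union(3, 2) -> merged; set of 3 now {2, 3, 5}
Step 8: union(4, 3) -> merged; set of 4 now {2, 3, 4, 5, 8}
Step 9: find(5) -> no change; set of 5 is {2, 3, 4, 5, 8}
Step 10: find(3) -> no change; set of 3 is {2, 3, 4, 5, 8}
Step 11: find(8) -> no change; set of 8 is {2, 3, 4, 5, 8}
Step 12: find(3) -> no change; set of 3 is {2, 3, 4, 5, 8}
Step 13: union(1, 6) -> merged; set of 1 now {1, 6}
Step 14: union(1, 2) -> merged; set of 1 now {1, 2, 3, 4, 5, 6, 8}
Step 15: find(0) -> no change; set of 0 is {0}
Step 16: find(3) -> no change; set of 3 is {1, 2, 3, 4, 5, 6, 8}
Component of 8: {1, 2, 3, 4, 5, 6, 8}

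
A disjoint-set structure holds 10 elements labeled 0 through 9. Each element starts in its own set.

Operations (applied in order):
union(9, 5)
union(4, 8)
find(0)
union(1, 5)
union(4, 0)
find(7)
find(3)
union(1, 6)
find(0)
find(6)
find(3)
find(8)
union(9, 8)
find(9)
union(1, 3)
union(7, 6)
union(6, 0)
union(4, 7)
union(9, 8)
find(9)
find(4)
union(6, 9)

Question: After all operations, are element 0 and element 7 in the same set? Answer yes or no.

Step 1: union(9, 5) -> merged; set of 9 now {5, 9}
Step 2: union(4, 8) -> merged; set of 4 now {4, 8}
Step 3: find(0) -> no change; set of 0 is {0}
Step 4: union(1, 5) -> merged; set of 1 now {1, 5, 9}
Step 5: union(4, 0) -> merged; set of 4 now {0, 4, 8}
Step 6: find(7) -> no change; set of 7 is {7}
Step 7: find(3) -> no change; set of 3 is {3}
Step 8: union(1, 6) -> merged; set of 1 now {1, 5, 6, 9}
Step 9: find(0) -> no change; set of 0 is {0, 4, 8}
Step 10: find(6) -> no change; set of 6 is {1, 5, 6, 9}
Step 11: find(3) -> no change; set of 3 is {3}
Step 12: find(8) -> no change; set of 8 is {0, 4, 8}
Step 13: union(9, 8) -> merged; set of 9 now {0, 1, 4, 5, 6, 8, 9}
Step 14: find(9) -> no change; set of 9 is {0, 1, 4, 5, 6, 8, 9}
Step 15: union(1, 3) -> merged; set of 1 now {0, 1, 3, 4, 5, 6, 8, 9}
Step 16: union(7, 6) -> merged; set of 7 now {0, 1, 3, 4, 5, 6, 7, 8, 9}
Step 17: union(6, 0) -> already same set; set of 6 now {0, 1, 3, 4, 5, 6, 7, 8, 9}
Step 18: union(4, 7) -> already same set; set of 4 now {0, 1, 3, 4, 5, 6, 7, 8, 9}
Step 19: union(9, 8) -> already same set; set of 9 now {0, 1, 3, 4, 5, 6, 7, 8, 9}
Step 20: find(9) -> no change; set of 9 is {0, 1, 3, 4, 5, 6, 7, 8, 9}
Step 21: find(4) -> no change; set of 4 is {0, 1, 3, 4, 5, 6, 7, 8, 9}
Step 22: union(6, 9) -> already same set; set of 6 now {0, 1, 3, 4, 5, 6, 7, 8, 9}
Set of 0: {0, 1, 3, 4, 5, 6, 7, 8, 9}; 7 is a member.

Answer: yes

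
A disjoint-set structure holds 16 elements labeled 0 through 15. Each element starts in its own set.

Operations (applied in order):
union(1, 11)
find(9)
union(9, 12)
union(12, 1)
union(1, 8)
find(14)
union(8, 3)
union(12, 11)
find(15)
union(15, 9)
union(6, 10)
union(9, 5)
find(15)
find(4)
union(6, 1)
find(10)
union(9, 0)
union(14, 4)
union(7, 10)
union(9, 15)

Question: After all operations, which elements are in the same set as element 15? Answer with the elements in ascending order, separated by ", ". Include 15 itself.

Answer: 0, 1, 3, 5, 6, 7, 8, 9, 10, 11, 12, 15

Derivation:
Step 1: union(1, 11) -> merged; set of 1 now {1, 11}
Step 2: find(9) -> no change; set of 9 is {9}
Step 3: union(9, 12) -> merged; set of 9 now {9, 12}
Step 4: union(12, 1) -> merged; set of 12 now {1, 9, 11, 12}
Step 5: union(1, 8) -> merged; set of 1 now {1, 8, 9, 11, 12}
Step 6: find(14) -> no change; set of 14 is {14}
Step 7: union(8, 3) -> merged; set of 8 now {1, 3, 8, 9, 11, 12}
Step 8: union(12, 11) -> already same set; set of 12 now {1, 3, 8, 9, 11, 12}
Step 9: find(15) -> no change; set of 15 is {15}
Step 10: union(15, 9) -> merged; set of 15 now {1, 3, 8, 9, 11, 12, 15}
Step 11: union(6, 10) -> merged; set of 6 now {6, 10}
Step 12: union(9, 5) -> merged; set of 9 now {1, 3, 5, 8, 9, 11, 12, 15}
Step 13: find(15) -> no change; set of 15 is {1, 3, 5, 8, 9, 11, 12, 15}
Step 14: find(4) -> no change; set of 4 is {4}
Step 15: union(6, 1) -> merged; set of 6 now {1, 3, 5, 6, 8, 9, 10, 11, 12, 15}
Step 16: find(10) -> no change; set of 10 is {1, 3, 5, 6, 8, 9, 10, 11, 12, 15}
Step 17: union(9, 0) -> merged; set of 9 now {0, 1, 3, 5, 6, 8, 9, 10, 11, 12, 15}
Step 18: union(14, 4) -> merged; set of 14 now {4, 14}
Step 19: union(7, 10) -> merged; set of 7 now {0, 1, 3, 5, 6, 7, 8, 9, 10, 11, 12, 15}
Step 20: union(9, 15) -> already same set; set of 9 now {0, 1, 3, 5, 6, 7, 8, 9, 10, 11, 12, 15}
Component of 15: {0, 1, 3, 5, 6, 7, 8, 9, 10, 11, 12, 15}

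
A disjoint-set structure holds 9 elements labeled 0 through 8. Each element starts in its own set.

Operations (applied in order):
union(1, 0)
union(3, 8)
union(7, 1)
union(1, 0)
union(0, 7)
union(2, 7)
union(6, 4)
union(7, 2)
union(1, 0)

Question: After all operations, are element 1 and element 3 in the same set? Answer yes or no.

Answer: no

Derivation:
Step 1: union(1, 0) -> merged; set of 1 now {0, 1}
Step 2: union(3, 8) -> merged; set of 3 now {3, 8}
Step 3: union(7, 1) -> merged; set of 7 now {0, 1, 7}
Step 4: union(1, 0) -> already same set; set of 1 now {0, 1, 7}
Step 5: union(0, 7) -> already same set; set of 0 now {0, 1, 7}
Step 6: union(2, 7) -> merged; set of 2 now {0, 1, 2, 7}
Step 7: union(6, 4) -> merged; set of 6 now {4, 6}
Step 8: union(7, 2) -> already same set; set of 7 now {0, 1, 2, 7}
Step 9: union(1, 0) -> already same set; set of 1 now {0, 1, 2, 7}
Set of 1: {0, 1, 2, 7}; 3 is not a member.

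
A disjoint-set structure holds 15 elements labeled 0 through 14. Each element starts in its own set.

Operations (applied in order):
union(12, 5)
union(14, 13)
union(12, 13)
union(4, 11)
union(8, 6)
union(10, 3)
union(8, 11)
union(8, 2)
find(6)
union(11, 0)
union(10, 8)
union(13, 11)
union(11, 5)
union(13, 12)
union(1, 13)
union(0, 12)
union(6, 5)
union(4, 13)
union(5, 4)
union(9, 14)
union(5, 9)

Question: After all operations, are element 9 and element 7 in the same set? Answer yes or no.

Answer: no

Derivation:
Step 1: union(12, 5) -> merged; set of 12 now {5, 12}
Step 2: union(14, 13) -> merged; set of 14 now {13, 14}
Step 3: union(12, 13) -> merged; set of 12 now {5, 12, 13, 14}
Step 4: union(4, 11) -> merged; set of 4 now {4, 11}
Step 5: union(8, 6) -> merged; set of 8 now {6, 8}
Step 6: union(10, 3) -> merged; set of 10 now {3, 10}
Step 7: union(8, 11) -> merged; set of 8 now {4, 6, 8, 11}
Step 8: union(8, 2) -> merged; set of 8 now {2, 4, 6, 8, 11}
Step 9: find(6) -> no change; set of 6 is {2, 4, 6, 8, 11}
Step 10: union(11, 0) -> merged; set of 11 now {0, 2, 4, 6, 8, 11}
Step 11: union(10, 8) -> merged; set of 10 now {0, 2, 3, 4, 6, 8, 10, 11}
Step 12: union(13, 11) -> merged; set of 13 now {0, 2, 3, 4, 5, 6, 8, 10, 11, 12, 13, 14}
Step 13: union(11, 5) -> already same set; set of 11 now {0, 2, 3, 4, 5, 6, 8, 10, 11, 12, 13, 14}
Step 14: union(13, 12) -> already same set; set of 13 now {0, 2, 3, 4, 5, 6, 8, 10, 11, 12, 13, 14}
Step 15: union(1, 13) -> merged; set of 1 now {0, 1, 2, 3, 4, 5, 6, 8, 10, 11, 12, 13, 14}
Step 16: union(0, 12) -> already same set; set of 0 now {0, 1, 2, 3, 4, 5, 6, 8, 10, 11, 12, 13, 14}
Step 17: union(6, 5) -> already same set; set of 6 now {0, 1, 2, 3, 4, 5, 6, 8, 10, 11, 12, 13, 14}
Step 18: union(4, 13) -> already same set; set of 4 now {0, 1, 2, 3, 4, 5, 6, 8, 10, 11, 12, 13, 14}
Step 19: union(5, 4) -> already same set; set of 5 now {0, 1, 2, 3, 4, 5, 6, 8, 10, 11, 12, 13, 14}
Step 20: union(9, 14) -> merged; set of 9 now {0, 1, 2, 3, 4, 5, 6, 8, 9, 10, 11, 12, 13, 14}
Step 21: union(5, 9) -> already same set; set of 5 now {0, 1, 2, 3, 4, 5, 6, 8, 9, 10, 11, 12, 13, 14}
Set of 9: {0, 1, 2, 3, 4, 5, 6, 8, 9, 10, 11, 12, 13, 14}; 7 is not a member.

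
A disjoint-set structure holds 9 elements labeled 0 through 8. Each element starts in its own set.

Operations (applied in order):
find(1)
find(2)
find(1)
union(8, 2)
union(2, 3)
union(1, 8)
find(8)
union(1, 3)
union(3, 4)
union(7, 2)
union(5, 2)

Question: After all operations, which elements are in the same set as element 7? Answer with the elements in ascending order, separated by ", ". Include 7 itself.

Step 1: find(1) -> no change; set of 1 is {1}
Step 2: find(2) -> no change; set of 2 is {2}
Step 3: find(1) -> no change; set of 1 is {1}
Step 4: union(8, 2) -> merged; set of 8 now {2, 8}
Step 5: union(2, 3) -> merged; set of 2 now {2, 3, 8}
Step 6: union(1, 8) -> merged; set of 1 now {1, 2, 3, 8}
Step 7: find(8) -> no change; set of 8 is {1, 2, 3, 8}
Step 8: union(1, 3) -> already same set; set of 1 now {1, 2, 3, 8}
Step 9: union(3, 4) -> merged; set of 3 now {1, 2, 3, 4, 8}
Step 10: union(7, 2) -> merged; set of 7 now {1, 2, 3, 4, 7, 8}
Step 11: union(5, 2) -> merged; set of 5 now {1, 2, 3, 4, 5, 7, 8}
Component of 7: {1, 2, 3, 4, 5, 7, 8}

Answer: 1, 2, 3, 4, 5, 7, 8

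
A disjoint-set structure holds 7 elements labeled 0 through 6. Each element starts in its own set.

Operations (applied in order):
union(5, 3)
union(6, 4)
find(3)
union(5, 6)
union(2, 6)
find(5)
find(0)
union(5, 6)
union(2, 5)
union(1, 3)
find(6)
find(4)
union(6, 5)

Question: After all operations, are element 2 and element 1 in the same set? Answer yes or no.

Answer: yes

Derivation:
Step 1: union(5, 3) -> merged; set of 5 now {3, 5}
Step 2: union(6, 4) -> merged; set of 6 now {4, 6}
Step 3: find(3) -> no change; set of 3 is {3, 5}
Step 4: union(5, 6) -> merged; set of 5 now {3, 4, 5, 6}
Step 5: union(2, 6) -> merged; set of 2 now {2, 3, 4, 5, 6}
Step 6: find(5) -> no change; set of 5 is {2, 3, 4, 5, 6}
Step 7: find(0) -> no change; set of 0 is {0}
Step 8: union(5, 6) -> already same set; set of 5 now {2, 3, 4, 5, 6}
Step 9: union(2, 5) -> already same set; set of 2 now {2, 3, 4, 5, 6}
Step 10: union(1, 3) -> merged; set of 1 now {1, 2, 3, 4, 5, 6}
Step 11: find(6) -> no change; set of 6 is {1, 2, 3, 4, 5, 6}
Step 12: find(4) -> no change; set of 4 is {1, 2, 3, 4, 5, 6}
Step 13: union(6, 5) -> already same set; set of 6 now {1, 2, 3, 4, 5, 6}
Set of 2: {1, 2, 3, 4, 5, 6}; 1 is a member.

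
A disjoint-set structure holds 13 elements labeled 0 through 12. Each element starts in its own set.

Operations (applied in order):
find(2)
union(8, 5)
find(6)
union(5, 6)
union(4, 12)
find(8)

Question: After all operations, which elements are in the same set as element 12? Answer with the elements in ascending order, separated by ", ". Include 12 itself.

Answer: 4, 12

Derivation:
Step 1: find(2) -> no change; set of 2 is {2}
Step 2: union(8, 5) -> merged; set of 8 now {5, 8}
Step 3: find(6) -> no change; set of 6 is {6}
Step 4: union(5, 6) -> merged; set of 5 now {5, 6, 8}
Step 5: union(4, 12) -> merged; set of 4 now {4, 12}
Step 6: find(8) -> no change; set of 8 is {5, 6, 8}
Component of 12: {4, 12}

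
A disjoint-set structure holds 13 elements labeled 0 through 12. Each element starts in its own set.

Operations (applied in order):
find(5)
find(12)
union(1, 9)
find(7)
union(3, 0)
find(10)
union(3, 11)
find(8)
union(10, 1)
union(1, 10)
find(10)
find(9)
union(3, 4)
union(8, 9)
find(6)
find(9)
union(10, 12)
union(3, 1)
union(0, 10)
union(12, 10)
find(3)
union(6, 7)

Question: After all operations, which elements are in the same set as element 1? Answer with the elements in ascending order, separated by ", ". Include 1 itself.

Answer: 0, 1, 3, 4, 8, 9, 10, 11, 12

Derivation:
Step 1: find(5) -> no change; set of 5 is {5}
Step 2: find(12) -> no change; set of 12 is {12}
Step 3: union(1, 9) -> merged; set of 1 now {1, 9}
Step 4: find(7) -> no change; set of 7 is {7}
Step 5: union(3, 0) -> merged; set of 3 now {0, 3}
Step 6: find(10) -> no change; set of 10 is {10}
Step 7: union(3, 11) -> merged; set of 3 now {0, 3, 11}
Step 8: find(8) -> no change; set of 8 is {8}
Step 9: union(10, 1) -> merged; set of 10 now {1, 9, 10}
Step 10: union(1, 10) -> already same set; set of 1 now {1, 9, 10}
Step 11: find(10) -> no change; set of 10 is {1, 9, 10}
Step 12: find(9) -> no change; set of 9 is {1, 9, 10}
Step 13: union(3, 4) -> merged; set of 3 now {0, 3, 4, 11}
Step 14: union(8, 9) -> merged; set of 8 now {1, 8, 9, 10}
Step 15: find(6) -> no change; set of 6 is {6}
Step 16: find(9) -> no change; set of 9 is {1, 8, 9, 10}
Step 17: union(10, 12) -> merged; set of 10 now {1, 8, 9, 10, 12}
Step 18: union(3, 1) -> merged; set of 3 now {0, 1, 3, 4, 8, 9, 10, 11, 12}
Step 19: union(0, 10) -> already same set; set of 0 now {0, 1, 3, 4, 8, 9, 10, 11, 12}
Step 20: union(12, 10) -> already same set; set of 12 now {0, 1, 3, 4, 8, 9, 10, 11, 12}
Step 21: find(3) -> no change; set of 3 is {0, 1, 3, 4, 8, 9, 10, 11, 12}
Step 22: union(6, 7) -> merged; set of 6 now {6, 7}
Component of 1: {0, 1, 3, 4, 8, 9, 10, 11, 12}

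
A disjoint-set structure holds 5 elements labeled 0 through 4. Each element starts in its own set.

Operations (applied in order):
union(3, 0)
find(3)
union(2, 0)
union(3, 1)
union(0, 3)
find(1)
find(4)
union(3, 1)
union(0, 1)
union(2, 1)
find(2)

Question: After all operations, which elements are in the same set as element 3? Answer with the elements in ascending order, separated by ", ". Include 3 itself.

Answer: 0, 1, 2, 3

Derivation:
Step 1: union(3, 0) -> merged; set of 3 now {0, 3}
Step 2: find(3) -> no change; set of 3 is {0, 3}
Step 3: union(2, 0) -> merged; set of 2 now {0, 2, 3}
Step 4: union(3, 1) -> merged; set of 3 now {0, 1, 2, 3}
Step 5: union(0, 3) -> already same set; set of 0 now {0, 1, 2, 3}
Step 6: find(1) -> no change; set of 1 is {0, 1, 2, 3}
Step 7: find(4) -> no change; set of 4 is {4}
Step 8: union(3, 1) -> already same set; set of 3 now {0, 1, 2, 3}
Step 9: union(0, 1) -> already same set; set of 0 now {0, 1, 2, 3}
Step 10: union(2, 1) -> already same set; set of 2 now {0, 1, 2, 3}
Step 11: find(2) -> no change; set of 2 is {0, 1, 2, 3}
Component of 3: {0, 1, 2, 3}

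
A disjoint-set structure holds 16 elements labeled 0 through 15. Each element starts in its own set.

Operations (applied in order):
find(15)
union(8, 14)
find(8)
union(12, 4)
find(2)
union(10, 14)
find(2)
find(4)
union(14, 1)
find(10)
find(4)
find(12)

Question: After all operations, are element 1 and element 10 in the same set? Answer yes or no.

Step 1: find(15) -> no change; set of 15 is {15}
Step 2: union(8, 14) -> merged; set of 8 now {8, 14}
Step 3: find(8) -> no change; set of 8 is {8, 14}
Step 4: union(12, 4) -> merged; set of 12 now {4, 12}
Step 5: find(2) -> no change; set of 2 is {2}
Step 6: union(10, 14) -> merged; set of 10 now {8, 10, 14}
Step 7: find(2) -> no change; set of 2 is {2}
Step 8: find(4) -> no change; set of 4 is {4, 12}
Step 9: union(14, 1) -> merged; set of 14 now {1, 8, 10, 14}
Step 10: find(10) -> no change; set of 10 is {1, 8, 10, 14}
Step 11: find(4) -> no change; set of 4 is {4, 12}
Step 12: find(12) -> no change; set of 12 is {4, 12}
Set of 1: {1, 8, 10, 14}; 10 is a member.

Answer: yes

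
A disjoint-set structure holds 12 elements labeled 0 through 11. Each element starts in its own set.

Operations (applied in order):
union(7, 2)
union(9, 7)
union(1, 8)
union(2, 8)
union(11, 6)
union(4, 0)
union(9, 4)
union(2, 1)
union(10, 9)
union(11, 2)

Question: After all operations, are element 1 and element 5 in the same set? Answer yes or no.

Answer: no

Derivation:
Step 1: union(7, 2) -> merged; set of 7 now {2, 7}
Step 2: union(9, 7) -> merged; set of 9 now {2, 7, 9}
Step 3: union(1, 8) -> merged; set of 1 now {1, 8}
Step 4: union(2, 8) -> merged; set of 2 now {1, 2, 7, 8, 9}
Step 5: union(11, 6) -> merged; set of 11 now {6, 11}
Step 6: union(4, 0) -> merged; set of 4 now {0, 4}
Step 7: union(9, 4) -> merged; set of 9 now {0, 1, 2, 4, 7, 8, 9}
Step 8: union(2, 1) -> already same set; set of 2 now {0, 1, 2, 4, 7, 8, 9}
Step 9: union(10, 9) -> merged; set of 10 now {0, 1, 2, 4, 7, 8, 9, 10}
Step 10: union(11, 2) -> merged; set of 11 now {0, 1, 2, 4, 6, 7, 8, 9, 10, 11}
Set of 1: {0, 1, 2, 4, 6, 7, 8, 9, 10, 11}; 5 is not a member.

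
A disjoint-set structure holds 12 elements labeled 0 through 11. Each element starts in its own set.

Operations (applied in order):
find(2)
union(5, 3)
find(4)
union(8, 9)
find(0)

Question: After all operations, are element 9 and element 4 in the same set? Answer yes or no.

Step 1: find(2) -> no change; set of 2 is {2}
Step 2: union(5, 3) -> merged; set of 5 now {3, 5}
Step 3: find(4) -> no change; set of 4 is {4}
Step 4: union(8, 9) -> merged; set of 8 now {8, 9}
Step 5: find(0) -> no change; set of 0 is {0}
Set of 9: {8, 9}; 4 is not a member.

Answer: no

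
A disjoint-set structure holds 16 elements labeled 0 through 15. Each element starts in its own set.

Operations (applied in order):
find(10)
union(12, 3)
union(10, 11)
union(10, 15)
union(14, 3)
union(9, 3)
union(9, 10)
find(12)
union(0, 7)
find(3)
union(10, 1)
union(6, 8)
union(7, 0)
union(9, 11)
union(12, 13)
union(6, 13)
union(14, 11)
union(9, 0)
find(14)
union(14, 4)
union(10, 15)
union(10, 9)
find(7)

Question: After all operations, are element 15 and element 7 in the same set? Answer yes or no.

Step 1: find(10) -> no change; set of 10 is {10}
Step 2: union(12, 3) -> merged; set of 12 now {3, 12}
Step 3: union(10, 11) -> merged; set of 10 now {10, 11}
Step 4: union(10, 15) -> merged; set of 10 now {10, 11, 15}
Step 5: union(14, 3) -> merged; set of 14 now {3, 12, 14}
Step 6: union(9, 3) -> merged; set of 9 now {3, 9, 12, 14}
Step 7: union(9, 10) -> merged; set of 9 now {3, 9, 10, 11, 12, 14, 15}
Step 8: find(12) -> no change; set of 12 is {3, 9, 10, 11, 12, 14, 15}
Step 9: union(0, 7) -> merged; set of 0 now {0, 7}
Step 10: find(3) -> no change; set of 3 is {3, 9, 10, 11, 12, 14, 15}
Step 11: union(10, 1) -> merged; set of 10 now {1, 3, 9, 10, 11, 12, 14, 15}
Step 12: union(6, 8) -> merged; set of 6 now {6, 8}
Step 13: union(7, 0) -> already same set; set of 7 now {0, 7}
Step 14: union(9, 11) -> already same set; set of 9 now {1, 3, 9, 10, 11, 12, 14, 15}
Step 15: union(12, 13) -> merged; set of 12 now {1, 3, 9, 10, 11, 12, 13, 14, 15}
Step 16: union(6, 13) -> merged; set of 6 now {1, 3, 6, 8, 9, 10, 11, 12, 13, 14, 15}
Step 17: union(14, 11) -> already same set; set of 14 now {1, 3, 6, 8, 9, 10, 11, 12, 13, 14, 15}
Step 18: union(9, 0) -> merged; set of 9 now {0, 1, 3, 6, 7, 8, 9, 10, 11, 12, 13, 14, 15}
Step 19: find(14) -> no change; set of 14 is {0, 1, 3, 6, 7, 8, 9, 10, 11, 12, 13, 14, 15}
Step 20: union(14, 4) -> merged; set of 14 now {0, 1, 3, 4, 6, 7, 8, 9, 10, 11, 12, 13, 14, 15}
Step 21: union(10, 15) -> already same set; set of 10 now {0, 1, 3, 4, 6, 7, 8, 9, 10, 11, 12, 13, 14, 15}
Step 22: union(10, 9) -> already same set; set of 10 now {0, 1, 3, 4, 6, 7, 8, 9, 10, 11, 12, 13, 14, 15}
Step 23: find(7) -> no change; set of 7 is {0, 1, 3, 4, 6, 7, 8, 9, 10, 11, 12, 13, 14, 15}
Set of 15: {0, 1, 3, 4, 6, 7, 8, 9, 10, 11, 12, 13, 14, 15}; 7 is a member.

Answer: yes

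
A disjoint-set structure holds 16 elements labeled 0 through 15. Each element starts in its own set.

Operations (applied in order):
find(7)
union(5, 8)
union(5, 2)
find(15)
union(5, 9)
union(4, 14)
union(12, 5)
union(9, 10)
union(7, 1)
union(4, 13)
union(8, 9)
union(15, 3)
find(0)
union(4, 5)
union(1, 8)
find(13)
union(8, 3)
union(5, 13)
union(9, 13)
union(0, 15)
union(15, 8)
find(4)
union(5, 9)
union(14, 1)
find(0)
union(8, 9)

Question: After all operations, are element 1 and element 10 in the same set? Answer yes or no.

Answer: yes

Derivation:
Step 1: find(7) -> no change; set of 7 is {7}
Step 2: union(5, 8) -> merged; set of 5 now {5, 8}
Step 3: union(5, 2) -> merged; set of 5 now {2, 5, 8}
Step 4: find(15) -> no change; set of 15 is {15}
Step 5: union(5, 9) -> merged; set of 5 now {2, 5, 8, 9}
Step 6: union(4, 14) -> merged; set of 4 now {4, 14}
Step 7: union(12, 5) -> merged; set of 12 now {2, 5, 8, 9, 12}
Step 8: union(9, 10) -> merged; set of 9 now {2, 5, 8, 9, 10, 12}
Step 9: union(7, 1) -> merged; set of 7 now {1, 7}
Step 10: union(4, 13) -> merged; set of 4 now {4, 13, 14}
Step 11: union(8, 9) -> already same set; set of 8 now {2, 5, 8, 9, 10, 12}
Step 12: union(15, 3) -> merged; set of 15 now {3, 15}
Step 13: find(0) -> no change; set of 0 is {0}
Step 14: union(4, 5) -> merged; set of 4 now {2, 4, 5, 8, 9, 10, 12, 13, 14}
Step 15: union(1, 8) -> merged; set of 1 now {1, 2, 4, 5, 7, 8, 9, 10, 12, 13, 14}
Step 16: find(13) -> no change; set of 13 is {1, 2, 4, 5, 7, 8, 9, 10, 12, 13, 14}
Step 17: union(8, 3) -> merged; set of 8 now {1, 2, 3, 4, 5, 7, 8, 9, 10, 12, 13, 14, 15}
Step 18: union(5, 13) -> already same set; set of 5 now {1, 2, 3, 4, 5, 7, 8, 9, 10, 12, 13, 14, 15}
Step 19: union(9, 13) -> already same set; set of 9 now {1, 2, 3, 4, 5, 7, 8, 9, 10, 12, 13, 14, 15}
Step 20: union(0, 15) -> merged; set of 0 now {0, 1, 2, 3, 4, 5, 7, 8, 9, 10, 12, 13, 14, 15}
Step 21: union(15, 8) -> already same set; set of 15 now {0, 1, 2, 3, 4, 5, 7, 8, 9, 10, 12, 13, 14, 15}
Step 22: find(4) -> no change; set of 4 is {0, 1, 2, 3, 4, 5, 7, 8, 9, 10, 12, 13, 14, 15}
Step 23: union(5, 9) -> already same set; set of 5 now {0, 1, 2, 3, 4, 5, 7, 8, 9, 10, 12, 13, 14, 15}
Step 24: union(14, 1) -> already same set; set of 14 now {0, 1, 2, 3, 4, 5, 7, 8, 9, 10, 12, 13, 14, 15}
Step 25: find(0) -> no change; set of 0 is {0, 1, 2, 3, 4, 5, 7, 8, 9, 10, 12, 13, 14, 15}
Step 26: union(8, 9) -> already same set; set of 8 now {0, 1, 2, 3, 4, 5, 7, 8, 9, 10, 12, 13, 14, 15}
Set of 1: {0, 1, 2, 3, 4, 5, 7, 8, 9, 10, 12, 13, 14, 15}; 10 is a member.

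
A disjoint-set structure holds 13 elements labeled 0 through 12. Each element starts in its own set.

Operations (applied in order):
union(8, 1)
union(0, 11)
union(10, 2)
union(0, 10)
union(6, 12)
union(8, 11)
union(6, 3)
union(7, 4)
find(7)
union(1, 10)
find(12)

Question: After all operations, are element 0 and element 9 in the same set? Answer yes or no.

Step 1: union(8, 1) -> merged; set of 8 now {1, 8}
Step 2: union(0, 11) -> merged; set of 0 now {0, 11}
Step 3: union(10, 2) -> merged; set of 10 now {2, 10}
Step 4: union(0, 10) -> merged; set of 0 now {0, 2, 10, 11}
Step 5: union(6, 12) -> merged; set of 6 now {6, 12}
Step 6: union(8, 11) -> merged; set of 8 now {0, 1, 2, 8, 10, 11}
Step 7: union(6, 3) -> merged; set of 6 now {3, 6, 12}
Step 8: union(7, 4) -> merged; set of 7 now {4, 7}
Step 9: find(7) -> no change; set of 7 is {4, 7}
Step 10: union(1, 10) -> already same set; set of 1 now {0, 1, 2, 8, 10, 11}
Step 11: find(12) -> no change; set of 12 is {3, 6, 12}
Set of 0: {0, 1, 2, 8, 10, 11}; 9 is not a member.

Answer: no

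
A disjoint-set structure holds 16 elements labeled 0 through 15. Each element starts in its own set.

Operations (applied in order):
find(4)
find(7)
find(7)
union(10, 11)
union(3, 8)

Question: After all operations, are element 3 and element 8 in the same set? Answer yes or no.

Answer: yes

Derivation:
Step 1: find(4) -> no change; set of 4 is {4}
Step 2: find(7) -> no change; set of 7 is {7}
Step 3: find(7) -> no change; set of 7 is {7}
Step 4: union(10, 11) -> merged; set of 10 now {10, 11}
Step 5: union(3, 8) -> merged; set of 3 now {3, 8}
Set of 3: {3, 8}; 8 is a member.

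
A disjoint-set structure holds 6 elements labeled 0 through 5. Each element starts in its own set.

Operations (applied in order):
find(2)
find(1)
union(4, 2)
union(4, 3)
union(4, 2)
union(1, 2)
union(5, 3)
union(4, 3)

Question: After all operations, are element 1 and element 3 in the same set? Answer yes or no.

Step 1: find(2) -> no change; set of 2 is {2}
Step 2: find(1) -> no change; set of 1 is {1}
Step 3: union(4, 2) -> merged; set of 4 now {2, 4}
Step 4: union(4, 3) -> merged; set of 4 now {2, 3, 4}
Step 5: union(4, 2) -> already same set; set of 4 now {2, 3, 4}
Step 6: union(1, 2) -> merged; set of 1 now {1, 2, 3, 4}
Step 7: union(5, 3) -> merged; set of 5 now {1, 2, 3, 4, 5}
Step 8: union(4, 3) -> already same set; set of 4 now {1, 2, 3, 4, 5}
Set of 1: {1, 2, 3, 4, 5}; 3 is a member.

Answer: yes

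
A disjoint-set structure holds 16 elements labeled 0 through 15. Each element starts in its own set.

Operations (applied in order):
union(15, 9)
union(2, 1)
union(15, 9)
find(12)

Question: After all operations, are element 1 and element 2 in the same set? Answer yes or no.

Step 1: union(15, 9) -> merged; set of 15 now {9, 15}
Step 2: union(2, 1) -> merged; set of 2 now {1, 2}
Step 3: union(15, 9) -> already same set; set of 15 now {9, 15}
Step 4: find(12) -> no change; set of 12 is {12}
Set of 1: {1, 2}; 2 is a member.

Answer: yes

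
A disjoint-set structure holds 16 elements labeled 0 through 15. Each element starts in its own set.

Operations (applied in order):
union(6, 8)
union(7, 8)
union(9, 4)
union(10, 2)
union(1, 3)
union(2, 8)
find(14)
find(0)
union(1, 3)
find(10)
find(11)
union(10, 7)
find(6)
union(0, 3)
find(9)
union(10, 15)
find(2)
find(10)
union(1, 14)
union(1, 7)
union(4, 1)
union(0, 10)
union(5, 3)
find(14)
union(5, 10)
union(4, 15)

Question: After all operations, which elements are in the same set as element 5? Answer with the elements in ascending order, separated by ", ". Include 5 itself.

Step 1: union(6, 8) -> merged; set of 6 now {6, 8}
Step 2: union(7, 8) -> merged; set of 7 now {6, 7, 8}
Step 3: union(9, 4) -> merged; set of 9 now {4, 9}
Step 4: union(10, 2) -> merged; set of 10 now {2, 10}
Step 5: union(1, 3) -> merged; set of 1 now {1, 3}
Step 6: union(2, 8) -> merged; set of 2 now {2, 6, 7, 8, 10}
Step 7: find(14) -> no change; set of 14 is {14}
Step 8: find(0) -> no change; set of 0 is {0}
Step 9: union(1, 3) -> already same set; set of 1 now {1, 3}
Step 10: find(10) -> no change; set of 10 is {2, 6, 7, 8, 10}
Step 11: find(11) -> no change; set of 11 is {11}
Step 12: union(10, 7) -> already same set; set of 10 now {2, 6, 7, 8, 10}
Step 13: find(6) -> no change; set of 6 is {2, 6, 7, 8, 10}
Step 14: union(0, 3) -> merged; set of 0 now {0, 1, 3}
Step 15: find(9) -> no change; set of 9 is {4, 9}
Step 16: union(10, 15) -> merged; set of 10 now {2, 6, 7, 8, 10, 15}
Step 17: find(2) -> no change; set of 2 is {2, 6, 7, 8, 10, 15}
Step 18: find(10) -> no change; set of 10 is {2, 6, 7, 8, 10, 15}
Step 19: union(1, 14) -> merged; set of 1 now {0, 1, 3, 14}
Step 20: union(1, 7) -> merged; set of 1 now {0, 1, 2, 3, 6, 7, 8, 10, 14, 15}
Step 21: union(4, 1) -> merged; set of 4 now {0, 1, 2, 3, 4, 6, 7, 8, 9, 10, 14, 15}
Step 22: union(0, 10) -> already same set; set of 0 now {0, 1, 2, 3, 4, 6, 7, 8, 9, 10, 14, 15}
Step 23: union(5, 3) -> merged; set of 5 now {0, 1, 2, 3, 4, 5, 6, 7, 8, 9, 10, 14, 15}
Step 24: find(14) -> no change; set of 14 is {0, 1, 2, 3, 4, 5, 6, 7, 8, 9, 10, 14, 15}
Step 25: union(5, 10) -> already same set; set of 5 now {0, 1, 2, 3, 4, 5, 6, 7, 8, 9, 10, 14, 15}
Step 26: union(4, 15) -> already same set; set of 4 now {0, 1, 2, 3, 4, 5, 6, 7, 8, 9, 10, 14, 15}
Component of 5: {0, 1, 2, 3, 4, 5, 6, 7, 8, 9, 10, 14, 15}

Answer: 0, 1, 2, 3, 4, 5, 6, 7, 8, 9, 10, 14, 15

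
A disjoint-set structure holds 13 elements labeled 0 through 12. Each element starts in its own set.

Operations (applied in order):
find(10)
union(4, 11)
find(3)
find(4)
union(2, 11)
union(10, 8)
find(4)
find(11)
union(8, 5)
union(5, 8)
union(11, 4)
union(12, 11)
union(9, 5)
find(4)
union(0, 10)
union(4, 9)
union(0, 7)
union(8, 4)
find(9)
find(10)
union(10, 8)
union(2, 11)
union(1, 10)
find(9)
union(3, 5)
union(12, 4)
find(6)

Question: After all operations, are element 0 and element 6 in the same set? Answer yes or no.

Answer: no

Derivation:
Step 1: find(10) -> no change; set of 10 is {10}
Step 2: union(4, 11) -> merged; set of 4 now {4, 11}
Step 3: find(3) -> no change; set of 3 is {3}
Step 4: find(4) -> no change; set of 4 is {4, 11}
Step 5: union(2, 11) -> merged; set of 2 now {2, 4, 11}
Step 6: union(10, 8) -> merged; set of 10 now {8, 10}
Step 7: find(4) -> no change; set of 4 is {2, 4, 11}
Step 8: find(11) -> no change; set of 11 is {2, 4, 11}
Step 9: union(8, 5) -> merged; set of 8 now {5, 8, 10}
Step 10: union(5, 8) -> already same set; set of 5 now {5, 8, 10}
Step 11: union(11, 4) -> already same set; set of 11 now {2, 4, 11}
Step 12: union(12, 11) -> merged; set of 12 now {2, 4, 11, 12}
Step 13: union(9, 5) -> merged; set of 9 now {5, 8, 9, 10}
Step 14: find(4) -> no change; set of 4 is {2, 4, 11, 12}
Step 15: union(0, 10) -> merged; set of 0 now {0, 5, 8, 9, 10}
Step 16: union(4, 9) -> merged; set of 4 now {0, 2, 4, 5, 8, 9, 10, 11, 12}
Step 17: union(0, 7) -> merged; set of 0 now {0, 2, 4, 5, 7, 8, 9, 10, 11, 12}
Step 18: union(8, 4) -> already same set; set of 8 now {0, 2, 4, 5, 7, 8, 9, 10, 11, 12}
Step 19: find(9) -> no change; set of 9 is {0, 2, 4, 5, 7, 8, 9, 10, 11, 12}
Step 20: find(10) -> no change; set of 10 is {0, 2, 4, 5, 7, 8, 9, 10, 11, 12}
Step 21: union(10, 8) -> already same set; set of 10 now {0, 2, 4, 5, 7, 8, 9, 10, 11, 12}
Step 22: union(2, 11) -> already same set; set of 2 now {0, 2, 4, 5, 7, 8, 9, 10, 11, 12}
Step 23: union(1, 10) -> merged; set of 1 now {0, 1, 2, 4, 5, 7, 8, 9, 10, 11, 12}
Step 24: find(9) -> no change; set of 9 is {0, 1, 2, 4, 5, 7, 8, 9, 10, 11, 12}
Step 25: union(3, 5) -> merged; set of 3 now {0, 1, 2, 3, 4, 5, 7, 8, 9, 10, 11, 12}
Step 26: union(12, 4) -> already same set; set of 12 now {0, 1, 2, 3, 4, 5, 7, 8, 9, 10, 11, 12}
Step 27: find(6) -> no change; set of 6 is {6}
Set of 0: {0, 1, 2, 3, 4, 5, 7, 8, 9, 10, 11, 12}; 6 is not a member.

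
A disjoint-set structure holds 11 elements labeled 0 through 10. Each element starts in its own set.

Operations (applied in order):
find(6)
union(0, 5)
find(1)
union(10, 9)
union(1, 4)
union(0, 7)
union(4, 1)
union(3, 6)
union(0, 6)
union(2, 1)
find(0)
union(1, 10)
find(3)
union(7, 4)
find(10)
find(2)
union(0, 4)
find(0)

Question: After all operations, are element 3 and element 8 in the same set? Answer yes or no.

Answer: no

Derivation:
Step 1: find(6) -> no change; set of 6 is {6}
Step 2: union(0, 5) -> merged; set of 0 now {0, 5}
Step 3: find(1) -> no change; set of 1 is {1}
Step 4: union(10, 9) -> merged; set of 10 now {9, 10}
Step 5: union(1, 4) -> merged; set of 1 now {1, 4}
Step 6: union(0, 7) -> merged; set of 0 now {0, 5, 7}
Step 7: union(4, 1) -> already same set; set of 4 now {1, 4}
Step 8: union(3, 6) -> merged; set of 3 now {3, 6}
Step 9: union(0, 6) -> merged; set of 0 now {0, 3, 5, 6, 7}
Step 10: union(2, 1) -> merged; set of 2 now {1, 2, 4}
Step 11: find(0) -> no change; set of 0 is {0, 3, 5, 6, 7}
Step 12: union(1, 10) -> merged; set of 1 now {1, 2, 4, 9, 10}
Step 13: find(3) -> no change; set of 3 is {0, 3, 5, 6, 7}
Step 14: union(7, 4) -> merged; set of 7 now {0, 1, 2, 3, 4, 5, 6, 7, 9, 10}
Step 15: find(10) -> no change; set of 10 is {0, 1, 2, 3, 4, 5, 6, 7, 9, 10}
Step 16: find(2) -> no change; set of 2 is {0, 1, 2, 3, 4, 5, 6, 7, 9, 10}
Step 17: union(0, 4) -> already same set; set of 0 now {0, 1, 2, 3, 4, 5, 6, 7, 9, 10}
Step 18: find(0) -> no change; set of 0 is {0, 1, 2, 3, 4, 5, 6, 7, 9, 10}
Set of 3: {0, 1, 2, 3, 4, 5, 6, 7, 9, 10}; 8 is not a member.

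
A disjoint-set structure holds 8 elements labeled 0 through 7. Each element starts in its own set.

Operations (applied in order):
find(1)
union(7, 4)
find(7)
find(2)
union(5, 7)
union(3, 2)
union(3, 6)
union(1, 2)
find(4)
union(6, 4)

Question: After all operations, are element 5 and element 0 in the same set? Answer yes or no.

Step 1: find(1) -> no change; set of 1 is {1}
Step 2: union(7, 4) -> merged; set of 7 now {4, 7}
Step 3: find(7) -> no change; set of 7 is {4, 7}
Step 4: find(2) -> no change; set of 2 is {2}
Step 5: union(5, 7) -> merged; set of 5 now {4, 5, 7}
Step 6: union(3, 2) -> merged; set of 3 now {2, 3}
Step 7: union(3, 6) -> merged; set of 3 now {2, 3, 6}
Step 8: union(1, 2) -> merged; set of 1 now {1, 2, 3, 6}
Step 9: find(4) -> no change; set of 4 is {4, 5, 7}
Step 10: union(6, 4) -> merged; set of 6 now {1, 2, 3, 4, 5, 6, 7}
Set of 5: {1, 2, 3, 4, 5, 6, 7}; 0 is not a member.

Answer: no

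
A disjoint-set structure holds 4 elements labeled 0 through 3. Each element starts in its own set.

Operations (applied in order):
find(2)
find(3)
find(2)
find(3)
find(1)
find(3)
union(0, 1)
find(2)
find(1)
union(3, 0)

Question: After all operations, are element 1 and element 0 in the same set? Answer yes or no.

Answer: yes

Derivation:
Step 1: find(2) -> no change; set of 2 is {2}
Step 2: find(3) -> no change; set of 3 is {3}
Step 3: find(2) -> no change; set of 2 is {2}
Step 4: find(3) -> no change; set of 3 is {3}
Step 5: find(1) -> no change; set of 1 is {1}
Step 6: find(3) -> no change; set of 3 is {3}
Step 7: union(0, 1) -> merged; set of 0 now {0, 1}
Step 8: find(2) -> no change; set of 2 is {2}
Step 9: find(1) -> no change; set of 1 is {0, 1}
Step 10: union(3, 0) -> merged; set of 3 now {0, 1, 3}
Set of 1: {0, 1, 3}; 0 is a member.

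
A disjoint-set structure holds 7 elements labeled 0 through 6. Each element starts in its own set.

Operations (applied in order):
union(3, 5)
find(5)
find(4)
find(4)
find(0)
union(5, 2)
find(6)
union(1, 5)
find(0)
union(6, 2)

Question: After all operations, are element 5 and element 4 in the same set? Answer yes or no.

Step 1: union(3, 5) -> merged; set of 3 now {3, 5}
Step 2: find(5) -> no change; set of 5 is {3, 5}
Step 3: find(4) -> no change; set of 4 is {4}
Step 4: find(4) -> no change; set of 4 is {4}
Step 5: find(0) -> no change; set of 0 is {0}
Step 6: union(5, 2) -> merged; set of 5 now {2, 3, 5}
Step 7: find(6) -> no change; set of 6 is {6}
Step 8: union(1, 5) -> merged; set of 1 now {1, 2, 3, 5}
Step 9: find(0) -> no change; set of 0 is {0}
Step 10: union(6, 2) -> merged; set of 6 now {1, 2, 3, 5, 6}
Set of 5: {1, 2, 3, 5, 6}; 4 is not a member.

Answer: no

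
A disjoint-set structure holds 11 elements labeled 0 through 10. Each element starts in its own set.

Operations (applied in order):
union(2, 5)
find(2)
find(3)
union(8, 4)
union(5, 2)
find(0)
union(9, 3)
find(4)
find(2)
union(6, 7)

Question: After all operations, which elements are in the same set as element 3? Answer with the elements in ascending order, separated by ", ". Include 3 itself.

Step 1: union(2, 5) -> merged; set of 2 now {2, 5}
Step 2: find(2) -> no change; set of 2 is {2, 5}
Step 3: find(3) -> no change; set of 3 is {3}
Step 4: union(8, 4) -> merged; set of 8 now {4, 8}
Step 5: union(5, 2) -> already same set; set of 5 now {2, 5}
Step 6: find(0) -> no change; set of 0 is {0}
Step 7: union(9, 3) -> merged; set of 9 now {3, 9}
Step 8: find(4) -> no change; set of 4 is {4, 8}
Step 9: find(2) -> no change; set of 2 is {2, 5}
Step 10: union(6, 7) -> merged; set of 6 now {6, 7}
Component of 3: {3, 9}

Answer: 3, 9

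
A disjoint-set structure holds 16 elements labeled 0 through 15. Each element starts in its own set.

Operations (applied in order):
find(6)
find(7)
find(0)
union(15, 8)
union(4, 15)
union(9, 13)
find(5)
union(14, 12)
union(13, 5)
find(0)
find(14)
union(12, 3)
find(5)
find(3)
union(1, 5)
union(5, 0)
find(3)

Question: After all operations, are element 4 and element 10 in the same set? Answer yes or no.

Step 1: find(6) -> no change; set of 6 is {6}
Step 2: find(7) -> no change; set of 7 is {7}
Step 3: find(0) -> no change; set of 0 is {0}
Step 4: union(15, 8) -> merged; set of 15 now {8, 15}
Step 5: union(4, 15) -> merged; set of 4 now {4, 8, 15}
Step 6: union(9, 13) -> merged; set of 9 now {9, 13}
Step 7: find(5) -> no change; set of 5 is {5}
Step 8: union(14, 12) -> merged; set of 14 now {12, 14}
Step 9: union(13, 5) -> merged; set of 13 now {5, 9, 13}
Step 10: find(0) -> no change; set of 0 is {0}
Step 11: find(14) -> no change; set of 14 is {12, 14}
Step 12: union(12, 3) -> merged; set of 12 now {3, 12, 14}
Step 13: find(5) -> no change; set of 5 is {5, 9, 13}
Step 14: find(3) -> no change; set of 3 is {3, 12, 14}
Step 15: union(1, 5) -> merged; set of 1 now {1, 5, 9, 13}
Step 16: union(5, 0) -> merged; set of 5 now {0, 1, 5, 9, 13}
Step 17: find(3) -> no change; set of 3 is {3, 12, 14}
Set of 4: {4, 8, 15}; 10 is not a member.

Answer: no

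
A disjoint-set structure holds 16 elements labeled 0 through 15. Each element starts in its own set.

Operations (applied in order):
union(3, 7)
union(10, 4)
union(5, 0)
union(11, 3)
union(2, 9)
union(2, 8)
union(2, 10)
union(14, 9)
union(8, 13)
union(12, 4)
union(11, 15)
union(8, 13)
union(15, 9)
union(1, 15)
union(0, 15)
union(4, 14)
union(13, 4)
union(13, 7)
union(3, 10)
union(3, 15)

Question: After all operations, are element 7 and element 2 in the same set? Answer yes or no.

Step 1: union(3, 7) -> merged; set of 3 now {3, 7}
Step 2: union(10, 4) -> merged; set of 10 now {4, 10}
Step 3: union(5, 0) -> merged; set of 5 now {0, 5}
Step 4: union(11, 3) -> merged; set of 11 now {3, 7, 11}
Step 5: union(2, 9) -> merged; set of 2 now {2, 9}
Step 6: union(2, 8) -> merged; set of 2 now {2, 8, 9}
Step 7: union(2, 10) -> merged; set of 2 now {2, 4, 8, 9, 10}
Step 8: union(14, 9) -> merged; set of 14 now {2, 4, 8, 9, 10, 14}
Step 9: union(8, 13) -> merged; set of 8 now {2, 4, 8, 9, 10, 13, 14}
Step 10: union(12, 4) -> merged; set of 12 now {2, 4, 8, 9, 10, 12, 13, 14}
Step 11: union(11, 15) -> merged; set of 11 now {3, 7, 11, 15}
Step 12: union(8, 13) -> already same set; set of 8 now {2, 4, 8, 9, 10, 12, 13, 14}
Step 13: union(15, 9) -> merged; set of 15 now {2, 3, 4, 7, 8, 9, 10, 11, 12, 13, 14, 15}
Step 14: union(1, 15) -> merged; set of 1 now {1, 2, 3, 4, 7, 8, 9, 10, 11, 12, 13, 14, 15}
Step 15: union(0, 15) -> merged; set of 0 now {0, 1, 2, 3, 4, 5, 7, 8, 9, 10, 11, 12, 13, 14, 15}
Step 16: union(4, 14) -> already same set; set of 4 now {0, 1, 2, 3, 4, 5, 7, 8, 9, 10, 11, 12, 13, 14, 15}
Step 17: union(13, 4) -> already same set; set of 13 now {0, 1, 2, 3, 4, 5, 7, 8, 9, 10, 11, 12, 13, 14, 15}
Step 18: union(13, 7) -> already same set; set of 13 now {0, 1, 2, 3, 4, 5, 7, 8, 9, 10, 11, 12, 13, 14, 15}
Step 19: union(3, 10) -> already same set; set of 3 now {0, 1, 2, 3, 4, 5, 7, 8, 9, 10, 11, 12, 13, 14, 15}
Step 20: union(3, 15) -> already same set; set of 3 now {0, 1, 2, 3, 4, 5, 7, 8, 9, 10, 11, 12, 13, 14, 15}
Set of 7: {0, 1, 2, 3, 4, 5, 7, 8, 9, 10, 11, 12, 13, 14, 15}; 2 is a member.

Answer: yes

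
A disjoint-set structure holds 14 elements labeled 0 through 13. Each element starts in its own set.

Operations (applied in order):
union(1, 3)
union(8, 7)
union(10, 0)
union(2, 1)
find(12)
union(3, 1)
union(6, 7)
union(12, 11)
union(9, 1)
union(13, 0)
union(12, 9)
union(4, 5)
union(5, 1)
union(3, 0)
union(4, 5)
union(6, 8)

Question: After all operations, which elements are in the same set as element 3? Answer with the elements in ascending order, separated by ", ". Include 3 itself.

Answer: 0, 1, 2, 3, 4, 5, 9, 10, 11, 12, 13

Derivation:
Step 1: union(1, 3) -> merged; set of 1 now {1, 3}
Step 2: union(8, 7) -> merged; set of 8 now {7, 8}
Step 3: union(10, 0) -> merged; set of 10 now {0, 10}
Step 4: union(2, 1) -> merged; set of 2 now {1, 2, 3}
Step 5: find(12) -> no change; set of 12 is {12}
Step 6: union(3, 1) -> already same set; set of 3 now {1, 2, 3}
Step 7: union(6, 7) -> merged; set of 6 now {6, 7, 8}
Step 8: union(12, 11) -> merged; set of 12 now {11, 12}
Step 9: union(9, 1) -> merged; set of 9 now {1, 2, 3, 9}
Step 10: union(13, 0) -> merged; set of 13 now {0, 10, 13}
Step 11: union(12, 9) -> merged; set of 12 now {1, 2, 3, 9, 11, 12}
Step 12: union(4, 5) -> merged; set of 4 now {4, 5}
Step 13: union(5, 1) -> merged; set of 5 now {1, 2, 3, 4, 5, 9, 11, 12}
Step 14: union(3, 0) -> merged; set of 3 now {0, 1, 2, 3, 4, 5, 9, 10, 11, 12, 13}
Step 15: union(4, 5) -> already same set; set of 4 now {0, 1, 2, 3, 4, 5, 9, 10, 11, 12, 13}
Step 16: union(6, 8) -> already same set; set of 6 now {6, 7, 8}
Component of 3: {0, 1, 2, 3, 4, 5, 9, 10, 11, 12, 13}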